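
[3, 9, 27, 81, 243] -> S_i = 3*3^i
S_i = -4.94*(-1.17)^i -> [-4.94, 5.78, -6.76, 7.91, -9.26]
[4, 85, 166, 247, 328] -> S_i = 4 + 81*i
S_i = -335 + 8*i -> [-335, -327, -319, -311, -303]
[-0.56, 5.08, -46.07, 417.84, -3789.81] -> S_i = -0.56*(-9.07)^i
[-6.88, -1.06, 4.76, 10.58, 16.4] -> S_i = -6.88 + 5.82*i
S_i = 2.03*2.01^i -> [2.03, 4.08, 8.2, 16.48, 33.13]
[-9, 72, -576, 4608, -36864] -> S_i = -9*-8^i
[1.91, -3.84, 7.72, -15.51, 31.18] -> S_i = 1.91*(-2.01)^i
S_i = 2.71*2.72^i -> [2.71, 7.37, 20.05, 54.54, 148.34]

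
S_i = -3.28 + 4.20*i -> [-3.28, 0.92, 5.12, 9.32, 13.52]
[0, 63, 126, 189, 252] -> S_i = 0 + 63*i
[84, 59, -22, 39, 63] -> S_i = Random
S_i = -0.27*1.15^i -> [-0.27, -0.31, -0.36, -0.41, -0.47]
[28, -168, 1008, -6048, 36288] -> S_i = 28*-6^i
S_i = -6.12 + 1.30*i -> [-6.12, -4.82, -3.52, -2.22, -0.92]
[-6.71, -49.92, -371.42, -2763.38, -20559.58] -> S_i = -6.71*7.44^i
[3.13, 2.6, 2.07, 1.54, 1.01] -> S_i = 3.13 + -0.53*i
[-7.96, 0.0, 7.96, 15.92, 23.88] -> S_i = -7.96 + 7.96*i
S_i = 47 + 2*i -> [47, 49, 51, 53, 55]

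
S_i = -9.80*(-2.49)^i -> [-9.8, 24.4, -60.76, 151.29, -376.72]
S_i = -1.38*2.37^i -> [-1.38, -3.27, -7.75, -18.37, -43.54]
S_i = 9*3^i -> [9, 27, 81, 243, 729]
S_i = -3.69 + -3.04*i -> [-3.69, -6.73, -9.77, -12.81, -15.85]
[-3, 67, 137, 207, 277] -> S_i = -3 + 70*i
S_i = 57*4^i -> [57, 228, 912, 3648, 14592]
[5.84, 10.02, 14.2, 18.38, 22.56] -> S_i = 5.84 + 4.18*i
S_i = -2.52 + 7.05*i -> [-2.52, 4.53, 11.58, 18.63, 25.68]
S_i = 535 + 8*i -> [535, 543, 551, 559, 567]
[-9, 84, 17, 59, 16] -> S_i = Random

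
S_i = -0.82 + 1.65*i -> [-0.82, 0.83, 2.48, 4.13, 5.78]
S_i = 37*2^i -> [37, 74, 148, 296, 592]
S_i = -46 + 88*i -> [-46, 42, 130, 218, 306]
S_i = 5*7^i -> [5, 35, 245, 1715, 12005]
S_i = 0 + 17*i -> [0, 17, 34, 51, 68]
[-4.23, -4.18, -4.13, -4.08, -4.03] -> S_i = -4.23 + 0.05*i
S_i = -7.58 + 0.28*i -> [-7.58, -7.3, -7.02, -6.74, -6.46]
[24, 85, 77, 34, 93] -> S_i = Random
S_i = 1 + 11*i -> [1, 12, 23, 34, 45]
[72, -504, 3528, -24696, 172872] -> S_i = 72*-7^i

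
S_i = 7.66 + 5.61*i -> [7.66, 13.27, 18.88, 24.49, 30.1]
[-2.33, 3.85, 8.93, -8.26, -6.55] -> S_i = Random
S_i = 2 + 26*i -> [2, 28, 54, 80, 106]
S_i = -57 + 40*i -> [-57, -17, 23, 63, 103]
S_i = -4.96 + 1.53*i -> [-4.96, -3.43, -1.9, -0.37, 1.16]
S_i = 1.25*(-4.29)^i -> [1.25, -5.36, 23.01, -98.69, 423.39]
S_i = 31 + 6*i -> [31, 37, 43, 49, 55]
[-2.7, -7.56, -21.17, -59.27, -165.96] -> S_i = -2.70*2.80^i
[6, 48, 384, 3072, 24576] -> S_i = 6*8^i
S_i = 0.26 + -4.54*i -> [0.26, -4.28, -8.82, -13.36, -17.9]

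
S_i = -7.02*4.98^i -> [-7.02, -34.96, -174.1, -867.01, -4317.72]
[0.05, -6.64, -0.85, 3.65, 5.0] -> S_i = Random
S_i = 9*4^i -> [9, 36, 144, 576, 2304]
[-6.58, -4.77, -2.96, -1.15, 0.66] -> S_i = -6.58 + 1.81*i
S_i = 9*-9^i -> [9, -81, 729, -6561, 59049]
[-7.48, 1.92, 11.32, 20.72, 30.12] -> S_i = -7.48 + 9.40*i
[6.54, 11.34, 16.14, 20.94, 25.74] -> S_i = 6.54 + 4.80*i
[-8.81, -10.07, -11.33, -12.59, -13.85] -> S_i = -8.81 + -1.26*i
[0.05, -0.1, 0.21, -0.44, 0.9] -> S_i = 0.05*(-2.06)^i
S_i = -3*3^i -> [-3, -9, -27, -81, -243]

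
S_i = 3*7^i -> [3, 21, 147, 1029, 7203]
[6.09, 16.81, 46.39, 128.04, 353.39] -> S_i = 6.09*2.76^i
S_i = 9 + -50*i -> [9, -41, -91, -141, -191]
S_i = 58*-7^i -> [58, -406, 2842, -19894, 139258]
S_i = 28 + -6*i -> [28, 22, 16, 10, 4]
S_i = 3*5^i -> [3, 15, 75, 375, 1875]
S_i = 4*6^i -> [4, 24, 144, 864, 5184]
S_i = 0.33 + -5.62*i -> [0.33, -5.29, -10.91, -16.53, -22.15]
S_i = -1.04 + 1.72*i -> [-1.04, 0.68, 2.4, 4.12, 5.84]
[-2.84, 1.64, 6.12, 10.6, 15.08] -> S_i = -2.84 + 4.48*i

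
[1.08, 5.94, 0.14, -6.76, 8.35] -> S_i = Random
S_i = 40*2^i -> [40, 80, 160, 320, 640]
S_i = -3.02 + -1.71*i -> [-3.02, -4.73, -6.44, -8.15, -9.86]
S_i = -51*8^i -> [-51, -408, -3264, -26112, -208896]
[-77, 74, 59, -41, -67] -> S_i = Random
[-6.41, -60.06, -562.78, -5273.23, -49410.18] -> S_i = -6.41*9.37^i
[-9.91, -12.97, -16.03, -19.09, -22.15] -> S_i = -9.91 + -3.06*i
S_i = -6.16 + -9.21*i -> [-6.16, -15.37, -24.58, -33.79, -43.0]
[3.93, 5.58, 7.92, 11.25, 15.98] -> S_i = 3.93*1.42^i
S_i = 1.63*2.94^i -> [1.63, 4.79, 14.09, 41.42, 121.78]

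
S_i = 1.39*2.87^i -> [1.39, 3.99, 11.45, 32.86, 94.31]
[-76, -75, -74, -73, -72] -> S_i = -76 + 1*i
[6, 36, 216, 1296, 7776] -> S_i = 6*6^i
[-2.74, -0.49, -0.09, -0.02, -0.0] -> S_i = -2.74*0.18^i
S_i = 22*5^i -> [22, 110, 550, 2750, 13750]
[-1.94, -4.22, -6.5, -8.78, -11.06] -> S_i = -1.94 + -2.28*i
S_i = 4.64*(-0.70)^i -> [4.64, -3.25, 2.27, -1.59, 1.11]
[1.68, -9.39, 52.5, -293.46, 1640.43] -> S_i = 1.68*(-5.59)^i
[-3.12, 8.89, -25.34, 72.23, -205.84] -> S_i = -3.12*(-2.85)^i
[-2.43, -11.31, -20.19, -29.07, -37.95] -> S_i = -2.43 + -8.88*i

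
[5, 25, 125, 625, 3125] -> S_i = 5*5^i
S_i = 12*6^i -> [12, 72, 432, 2592, 15552]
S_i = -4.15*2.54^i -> [-4.15, -10.54, -26.77, -68.01, -172.74]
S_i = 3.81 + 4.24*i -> [3.81, 8.05, 12.29, 16.53, 20.77]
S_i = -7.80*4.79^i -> [-7.8, -37.36, -178.96, -857.24, -4106.17]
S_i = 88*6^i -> [88, 528, 3168, 19008, 114048]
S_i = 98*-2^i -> [98, -196, 392, -784, 1568]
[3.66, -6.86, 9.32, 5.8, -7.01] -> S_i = Random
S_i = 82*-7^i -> [82, -574, 4018, -28126, 196882]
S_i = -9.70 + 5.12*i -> [-9.7, -4.58, 0.54, 5.66, 10.78]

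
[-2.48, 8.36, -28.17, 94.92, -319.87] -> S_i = -2.48*(-3.37)^i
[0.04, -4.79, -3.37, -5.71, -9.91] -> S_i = Random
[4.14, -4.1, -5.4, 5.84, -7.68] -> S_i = Random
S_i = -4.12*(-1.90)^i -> [-4.12, 7.83, -14.87, 28.26, -53.69]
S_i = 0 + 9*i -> [0, 9, 18, 27, 36]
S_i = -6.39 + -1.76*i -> [-6.39, -8.15, -9.91, -11.67, -13.43]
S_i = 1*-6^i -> [1, -6, 36, -216, 1296]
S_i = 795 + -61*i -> [795, 734, 673, 612, 551]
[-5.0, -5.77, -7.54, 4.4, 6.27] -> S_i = Random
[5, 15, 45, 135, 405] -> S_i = 5*3^i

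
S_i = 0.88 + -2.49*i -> [0.88, -1.61, -4.1, -6.59, -9.08]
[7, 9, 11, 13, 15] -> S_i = 7 + 2*i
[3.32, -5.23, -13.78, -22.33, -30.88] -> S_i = 3.32 + -8.55*i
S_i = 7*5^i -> [7, 35, 175, 875, 4375]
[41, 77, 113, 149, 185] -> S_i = 41 + 36*i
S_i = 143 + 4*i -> [143, 147, 151, 155, 159]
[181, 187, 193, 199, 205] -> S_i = 181 + 6*i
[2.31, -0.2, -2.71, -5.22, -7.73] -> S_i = 2.31 + -2.51*i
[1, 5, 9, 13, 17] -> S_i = 1 + 4*i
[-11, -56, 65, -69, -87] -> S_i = Random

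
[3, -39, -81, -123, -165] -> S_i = 3 + -42*i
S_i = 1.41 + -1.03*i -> [1.41, 0.38, -0.65, -1.68, -2.71]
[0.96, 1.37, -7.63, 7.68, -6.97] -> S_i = Random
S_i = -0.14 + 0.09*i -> [-0.14, -0.05, 0.04, 0.13, 0.22]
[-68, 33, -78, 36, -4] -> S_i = Random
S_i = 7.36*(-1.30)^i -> [7.36, -9.57, 12.44, -16.17, 21.02]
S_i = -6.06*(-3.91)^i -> [-6.06, 23.69, -92.65, 362.25, -1416.38]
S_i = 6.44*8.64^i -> [6.44, 55.64, 480.74, 4153.62, 35887.3]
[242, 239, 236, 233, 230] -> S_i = 242 + -3*i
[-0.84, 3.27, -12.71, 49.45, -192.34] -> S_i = -0.84*(-3.89)^i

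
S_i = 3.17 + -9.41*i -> [3.17, -6.24, -15.65, -25.06, -34.47]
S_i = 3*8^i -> [3, 24, 192, 1536, 12288]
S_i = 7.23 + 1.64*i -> [7.23, 8.87, 10.51, 12.15, 13.79]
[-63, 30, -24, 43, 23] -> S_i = Random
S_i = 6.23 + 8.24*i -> [6.23, 14.47, 22.71, 30.95, 39.19]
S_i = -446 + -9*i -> [-446, -455, -464, -473, -482]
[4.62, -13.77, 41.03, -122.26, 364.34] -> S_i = 4.62*(-2.98)^i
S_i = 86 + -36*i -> [86, 50, 14, -22, -58]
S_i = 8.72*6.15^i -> [8.72, 53.63, 329.81, 2028.35, 12474.32]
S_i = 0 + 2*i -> [0, 2, 4, 6, 8]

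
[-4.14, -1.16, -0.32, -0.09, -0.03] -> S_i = -4.14*0.28^i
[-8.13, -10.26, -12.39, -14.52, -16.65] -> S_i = -8.13 + -2.13*i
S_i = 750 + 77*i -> [750, 827, 904, 981, 1058]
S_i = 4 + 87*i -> [4, 91, 178, 265, 352]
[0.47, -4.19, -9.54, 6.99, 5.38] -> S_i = Random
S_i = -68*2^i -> [-68, -136, -272, -544, -1088]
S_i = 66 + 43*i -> [66, 109, 152, 195, 238]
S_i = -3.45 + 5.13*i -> [-3.45, 1.68, 6.81, 11.94, 17.07]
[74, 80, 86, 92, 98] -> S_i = 74 + 6*i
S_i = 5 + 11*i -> [5, 16, 27, 38, 49]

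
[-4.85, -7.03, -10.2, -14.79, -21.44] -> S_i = -4.85*1.45^i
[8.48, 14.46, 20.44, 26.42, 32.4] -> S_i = 8.48 + 5.98*i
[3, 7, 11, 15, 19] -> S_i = 3 + 4*i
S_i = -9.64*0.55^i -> [-9.64, -5.3, -2.92, -1.6, -0.88]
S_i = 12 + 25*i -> [12, 37, 62, 87, 112]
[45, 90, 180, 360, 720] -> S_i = 45*2^i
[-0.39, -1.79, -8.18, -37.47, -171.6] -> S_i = -0.39*4.58^i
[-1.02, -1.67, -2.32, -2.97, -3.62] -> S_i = -1.02 + -0.65*i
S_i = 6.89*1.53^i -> [6.89, 10.54, 16.13, 24.68, 37.76]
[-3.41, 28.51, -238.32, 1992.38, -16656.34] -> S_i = -3.41*(-8.36)^i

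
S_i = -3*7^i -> [-3, -21, -147, -1029, -7203]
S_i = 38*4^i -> [38, 152, 608, 2432, 9728]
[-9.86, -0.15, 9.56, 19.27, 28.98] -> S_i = -9.86 + 9.71*i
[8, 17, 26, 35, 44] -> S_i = 8 + 9*i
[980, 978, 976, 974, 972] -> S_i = 980 + -2*i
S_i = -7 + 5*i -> [-7, -2, 3, 8, 13]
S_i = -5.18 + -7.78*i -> [-5.18, -12.96, -20.74, -28.52, -36.3]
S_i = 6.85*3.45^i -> [6.85, 23.63, 81.53, 281.29, 970.44]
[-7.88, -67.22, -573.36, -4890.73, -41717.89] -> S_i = -7.88*8.53^i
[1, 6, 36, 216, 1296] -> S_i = 1*6^i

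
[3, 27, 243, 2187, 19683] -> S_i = 3*9^i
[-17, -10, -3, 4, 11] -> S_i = -17 + 7*i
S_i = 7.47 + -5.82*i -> [7.47, 1.65, -4.17, -9.99, -15.81]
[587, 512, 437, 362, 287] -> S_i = 587 + -75*i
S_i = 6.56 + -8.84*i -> [6.56, -2.28, -11.12, -19.96, -28.8]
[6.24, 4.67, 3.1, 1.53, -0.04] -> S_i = 6.24 + -1.57*i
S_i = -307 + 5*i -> [-307, -302, -297, -292, -287]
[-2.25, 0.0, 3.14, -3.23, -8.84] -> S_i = Random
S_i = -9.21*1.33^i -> [-9.21, -12.25, -16.29, -21.67, -28.82]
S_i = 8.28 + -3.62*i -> [8.28, 4.66, 1.04, -2.58, -6.2]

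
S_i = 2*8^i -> [2, 16, 128, 1024, 8192]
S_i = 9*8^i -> [9, 72, 576, 4608, 36864]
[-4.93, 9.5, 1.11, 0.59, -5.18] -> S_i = Random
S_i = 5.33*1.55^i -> [5.33, 8.26, 12.81, 19.85, 30.76]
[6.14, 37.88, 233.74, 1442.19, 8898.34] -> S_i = 6.14*6.17^i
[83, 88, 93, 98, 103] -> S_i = 83 + 5*i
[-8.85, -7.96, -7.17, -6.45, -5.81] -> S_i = -8.85*0.90^i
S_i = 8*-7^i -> [8, -56, 392, -2744, 19208]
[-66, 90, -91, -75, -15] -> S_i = Random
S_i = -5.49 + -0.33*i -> [-5.49, -5.82, -6.15, -6.48, -6.81]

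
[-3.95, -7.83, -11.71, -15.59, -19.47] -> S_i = -3.95 + -3.88*i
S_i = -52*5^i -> [-52, -260, -1300, -6500, -32500]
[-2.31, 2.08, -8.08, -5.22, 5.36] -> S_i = Random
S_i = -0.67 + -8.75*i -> [-0.67, -9.42, -18.17, -26.92, -35.67]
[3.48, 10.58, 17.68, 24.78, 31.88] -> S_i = 3.48 + 7.10*i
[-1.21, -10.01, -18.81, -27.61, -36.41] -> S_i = -1.21 + -8.80*i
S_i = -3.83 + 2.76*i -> [-3.83, -1.07, 1.69, 4.45, 7.21]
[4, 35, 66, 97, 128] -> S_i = 4 + 31*i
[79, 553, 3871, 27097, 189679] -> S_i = 79*7^i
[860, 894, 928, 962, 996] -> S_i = 860 + 34*i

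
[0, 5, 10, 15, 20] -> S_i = 0 + 5*i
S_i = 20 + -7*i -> [20, 13, 6, -1, -8]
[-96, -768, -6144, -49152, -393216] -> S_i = -96*8^i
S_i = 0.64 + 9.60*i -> [0.64, 10.24, 19.84, 29.44, 39.04]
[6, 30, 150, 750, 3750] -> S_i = 6*5^i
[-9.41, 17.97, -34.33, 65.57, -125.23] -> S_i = -9.41*(-1.91)^i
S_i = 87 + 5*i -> [87, 92, 97, 102, 107]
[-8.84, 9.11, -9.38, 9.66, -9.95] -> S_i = -8.84*(-1.03)^i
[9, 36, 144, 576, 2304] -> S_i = 9*4^i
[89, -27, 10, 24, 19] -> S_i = Random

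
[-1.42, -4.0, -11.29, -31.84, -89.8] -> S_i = -1.42*2.82^i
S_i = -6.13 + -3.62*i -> [-6.13, -9.75, -13.37, -16.99, -20.61]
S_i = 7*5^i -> [7, 35, 175, 875, 4375]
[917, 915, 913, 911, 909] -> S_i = 917 + -2*i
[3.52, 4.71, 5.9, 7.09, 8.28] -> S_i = 3.52 + 1.19*i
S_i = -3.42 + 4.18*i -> [-3.42, 0.76, 4.94, 9.12, 13.3]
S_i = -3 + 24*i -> [-3, 21, 45, 69, 93]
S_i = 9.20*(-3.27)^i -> [9.2, -30.08, 98.37, -321.69, 1051.91]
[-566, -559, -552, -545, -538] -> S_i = -566 + 7*i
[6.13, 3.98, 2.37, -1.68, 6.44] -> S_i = Random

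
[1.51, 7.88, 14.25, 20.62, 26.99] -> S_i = 1.51 + 6.37*i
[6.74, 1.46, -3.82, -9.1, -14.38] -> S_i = 6.74 + -5.28*i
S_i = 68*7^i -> [68, 476, 3332, 23324, 163268]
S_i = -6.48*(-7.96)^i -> [-6.48, 51.58, -410.58, 3268.24, -26015.21]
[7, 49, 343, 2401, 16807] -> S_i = 7*7^i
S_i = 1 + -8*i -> [1, -7, -15, -23, -31]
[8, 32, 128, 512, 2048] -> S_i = 8*4^i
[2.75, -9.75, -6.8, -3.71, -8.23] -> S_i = Random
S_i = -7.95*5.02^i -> [-7.95, -39.91, -200.34, -1005.72, -5048.73]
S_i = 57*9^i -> [57, 513, 4617, 41553, 373977]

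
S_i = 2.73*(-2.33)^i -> [2.73, -6.36, 14.82, -34.53, 80.46]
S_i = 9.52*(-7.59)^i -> [9.52, -72.26, 548.43, -4162.58, 31593.96]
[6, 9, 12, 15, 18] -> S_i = 6 + 3*i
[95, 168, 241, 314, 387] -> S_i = 95 + 73*i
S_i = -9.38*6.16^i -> [-9.38, -57.78, -355.93, -2192.53, -13505.97]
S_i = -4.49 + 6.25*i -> [-4.49, 1.76, 8.01, 14.26, 20.51]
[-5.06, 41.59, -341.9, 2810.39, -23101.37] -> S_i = -5.06*(-8.22)^i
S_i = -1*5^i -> [-1, -5, -25, -125, -625]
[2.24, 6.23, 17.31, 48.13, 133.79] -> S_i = 2.24*2.78^i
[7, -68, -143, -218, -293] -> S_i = 7 + -75*i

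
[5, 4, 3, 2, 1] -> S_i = 5 + -1*i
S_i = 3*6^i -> [3, 18, 108, 648, 3888]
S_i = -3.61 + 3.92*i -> [-3.61, 0.31, 4.23, 8.15, 12.07]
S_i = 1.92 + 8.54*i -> [1.92, 10.46, 19.0, 27.54, 36.08]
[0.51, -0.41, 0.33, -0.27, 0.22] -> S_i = 0.51*(-0.81)^i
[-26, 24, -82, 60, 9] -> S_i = Random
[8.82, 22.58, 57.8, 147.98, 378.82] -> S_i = 8.82*2.56^i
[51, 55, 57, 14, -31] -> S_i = Random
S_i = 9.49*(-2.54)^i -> [9.49, -24.1, 61.23, -155.51, 395.0]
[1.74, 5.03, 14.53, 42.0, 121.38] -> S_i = 1.74*2.89^i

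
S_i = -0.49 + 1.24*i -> [-0.49, 0.75, 1.99, 3.23, 4.47]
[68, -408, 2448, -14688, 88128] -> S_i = 68*-6^i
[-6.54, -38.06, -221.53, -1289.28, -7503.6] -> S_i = -6.54*5.82^i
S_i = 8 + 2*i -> [8, 10, 12, 14, 16]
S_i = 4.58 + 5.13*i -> [4.58, 9.71, 14.84, 19.97, 25.1]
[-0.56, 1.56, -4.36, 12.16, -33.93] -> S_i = -0.56*(-2.79)^i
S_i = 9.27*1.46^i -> [9.27, 13.53, 19.76, 28.85, 42.12]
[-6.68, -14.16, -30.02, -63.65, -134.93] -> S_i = -6.68*2.12^i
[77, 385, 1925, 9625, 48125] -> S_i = 77*5^i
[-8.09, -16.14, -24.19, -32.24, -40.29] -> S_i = -8.09 + -8.05*i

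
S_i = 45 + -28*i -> [45, 17, -11, -39, -67]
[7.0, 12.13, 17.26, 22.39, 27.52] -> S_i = 7.00 + 5.13*i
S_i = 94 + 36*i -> [94, 130, 166, 202, 238]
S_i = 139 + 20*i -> [139, 159, 179, 199, 219]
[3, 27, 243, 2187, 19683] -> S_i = 3*9^i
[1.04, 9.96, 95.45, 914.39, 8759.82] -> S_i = 1.04*9.58^i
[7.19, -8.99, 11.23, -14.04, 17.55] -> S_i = 7.19*(-1.25)^i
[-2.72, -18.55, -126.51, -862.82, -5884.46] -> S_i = -2.72*6.82^i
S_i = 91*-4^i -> [91, -364, 1456, -5824, 23296]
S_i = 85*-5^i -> [85, -425, 2125, -10625, 53125]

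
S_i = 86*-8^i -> [86, -688, 5504, -44032, 352256]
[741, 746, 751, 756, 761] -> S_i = 741 + 5*i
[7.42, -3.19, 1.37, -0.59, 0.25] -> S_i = 7.42*(-0.43)^i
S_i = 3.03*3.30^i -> [3.03, 10.0, 33.0, 108.89, 359.33]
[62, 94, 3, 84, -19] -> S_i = Random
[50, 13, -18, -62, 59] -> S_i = Random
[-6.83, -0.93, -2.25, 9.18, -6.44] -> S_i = Random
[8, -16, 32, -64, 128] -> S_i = 8*-2^i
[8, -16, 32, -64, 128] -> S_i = 8*-2^i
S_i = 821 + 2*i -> [821, 823, 825, 827, 829]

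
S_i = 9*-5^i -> [9, -45, 225, -1125, 5625]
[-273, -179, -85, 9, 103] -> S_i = -273 + 94*i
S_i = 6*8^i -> [6, 48, 384, 3072, 24576]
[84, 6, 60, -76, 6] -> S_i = Random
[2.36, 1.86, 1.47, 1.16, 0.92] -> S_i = 2.36*0.79^i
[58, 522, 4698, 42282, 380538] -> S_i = 58*9^i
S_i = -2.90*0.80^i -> [-2.9, -2.32, -1.86, -1.48, -1.19]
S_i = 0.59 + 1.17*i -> [0.59, 1.76, 2.93, 4.1, 5.27]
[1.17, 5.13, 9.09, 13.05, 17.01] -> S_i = 1.17 + 3.96*i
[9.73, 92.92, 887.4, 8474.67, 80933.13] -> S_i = 9.73*9.55^i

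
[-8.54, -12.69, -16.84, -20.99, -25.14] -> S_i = -8.54 + -4.15*i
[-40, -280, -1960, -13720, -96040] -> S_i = -40*7^i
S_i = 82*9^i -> [82, 738, 6642, 59778, 538002]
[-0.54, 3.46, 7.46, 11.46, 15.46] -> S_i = -0.54 + 4.00*i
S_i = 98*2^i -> [98, 196, 392, 784, 1568]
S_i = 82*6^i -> [82, 492, 2952, 17712, 106272]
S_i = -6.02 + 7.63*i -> [-6.02, 1.61, 9.24, 16.87, 24.5]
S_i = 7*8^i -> [7, 56, 448, 3584, 28672]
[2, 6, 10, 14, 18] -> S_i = 2 + 4*i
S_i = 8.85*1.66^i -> [8.85, 14.69, 24.39, 40.48, 67.2]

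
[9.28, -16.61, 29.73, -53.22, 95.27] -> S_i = 9.28*(-1.79)^i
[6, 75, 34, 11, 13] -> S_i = Random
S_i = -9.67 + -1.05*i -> [-9.67, -10.72, -11.77, -12.82, -13.87]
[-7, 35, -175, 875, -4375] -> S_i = -7*-5^i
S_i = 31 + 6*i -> [31, 37, 43, 49, 55]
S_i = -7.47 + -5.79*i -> [-7.47, -13.26, -19.05, -24.84, -30.63]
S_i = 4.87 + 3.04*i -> [4.87, 7.91, 10.95, 13.99, 17.03]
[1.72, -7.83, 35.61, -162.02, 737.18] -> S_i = 1.72*(-4.55)^i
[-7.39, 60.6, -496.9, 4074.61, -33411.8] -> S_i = -7.39*(-8.20)^i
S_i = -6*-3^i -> [-6, 18, -54, 162, -486]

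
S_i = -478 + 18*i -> [-478, -460, -442, -424, -406]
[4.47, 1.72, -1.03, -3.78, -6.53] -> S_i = 4.47 + -2.75*i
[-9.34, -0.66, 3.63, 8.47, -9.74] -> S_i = Random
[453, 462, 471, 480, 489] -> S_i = 453 + 9*i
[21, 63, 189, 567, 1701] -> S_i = 21*3^i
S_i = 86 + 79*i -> [86, 165, 244, 323, 402]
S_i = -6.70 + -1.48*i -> [-6.7, -8.18, -9.66, -11.14, -12.62]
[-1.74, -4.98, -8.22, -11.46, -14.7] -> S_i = -1.74 + -3.24*i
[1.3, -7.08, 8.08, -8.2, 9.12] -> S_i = Random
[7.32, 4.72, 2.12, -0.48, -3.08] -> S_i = 7.32 + -2.60*i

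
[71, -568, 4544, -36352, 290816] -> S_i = 71*-8^i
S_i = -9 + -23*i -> [-9, -32, -55, -78, -101]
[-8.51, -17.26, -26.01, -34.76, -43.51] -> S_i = -8.51 + -8.75*i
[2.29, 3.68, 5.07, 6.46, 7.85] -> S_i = 2.29 + 1.39*i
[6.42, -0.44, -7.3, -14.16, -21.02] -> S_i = 6.42 + -6.86*i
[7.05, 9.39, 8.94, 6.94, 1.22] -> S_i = Random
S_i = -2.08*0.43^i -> [-2.08, -0.89, -0.38, -0.17, -0.07]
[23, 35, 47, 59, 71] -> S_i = 23 + 12*i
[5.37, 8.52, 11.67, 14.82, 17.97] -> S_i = 5.37 + 3.15*i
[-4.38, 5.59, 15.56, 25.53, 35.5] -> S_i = -4.38 + 9.97*i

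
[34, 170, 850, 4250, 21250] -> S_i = 34*5^i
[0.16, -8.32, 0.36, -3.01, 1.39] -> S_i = Random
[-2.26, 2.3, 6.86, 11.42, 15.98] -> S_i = -2.26 + 4.56*i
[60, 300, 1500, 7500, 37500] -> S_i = 60*5^i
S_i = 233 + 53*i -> [233, 286, 339, 392, 445]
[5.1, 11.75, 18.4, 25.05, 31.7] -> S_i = 5.10 + 6.65*i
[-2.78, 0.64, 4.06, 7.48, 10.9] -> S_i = -2.78 + 3.42*i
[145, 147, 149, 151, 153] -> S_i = 145 + 2*i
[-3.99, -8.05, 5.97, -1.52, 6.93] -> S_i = Random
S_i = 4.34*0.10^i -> [4.34, 0.43, 0.04, 0.0, 0.0]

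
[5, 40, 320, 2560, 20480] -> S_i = 5*8^i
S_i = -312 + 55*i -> [-312, -257, -202, -147, -92]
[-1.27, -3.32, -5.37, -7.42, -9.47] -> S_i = -1.27 + -2.05*i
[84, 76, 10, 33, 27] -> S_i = Random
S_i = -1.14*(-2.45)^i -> [-1.14, 2.79, -6.84, 16.76, -41.07]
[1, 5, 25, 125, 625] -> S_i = 1*5^i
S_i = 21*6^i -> [21, 126, 756, 4536, 27216]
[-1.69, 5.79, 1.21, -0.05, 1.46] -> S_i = Random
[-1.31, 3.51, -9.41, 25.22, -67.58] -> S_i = -1.31*(-2.68)^i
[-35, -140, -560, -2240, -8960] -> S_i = -35*4^i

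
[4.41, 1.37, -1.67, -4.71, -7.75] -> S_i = 4.41 + -3.04*i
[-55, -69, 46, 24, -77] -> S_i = Random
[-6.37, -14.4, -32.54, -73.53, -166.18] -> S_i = -6.37*2.26^i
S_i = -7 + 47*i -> [-7, 40, 87, 134, 181]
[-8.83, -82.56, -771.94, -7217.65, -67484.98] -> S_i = -8.83*9.35^i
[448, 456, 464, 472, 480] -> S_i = 448 + 8*i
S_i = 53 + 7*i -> [53, 60, 67, 74, 81]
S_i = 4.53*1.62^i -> [4.53, 7.34, 11.89, 19.26, 31.2]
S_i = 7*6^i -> [7, 42, 252, 1512, 9072]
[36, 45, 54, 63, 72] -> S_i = 36 + 9*i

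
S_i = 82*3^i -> [82, 246, 738, 2214, 6642]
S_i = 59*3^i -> [59, 177, 531, 1593, 4779]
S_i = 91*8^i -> [91, 728, 5824, 46592, 372736]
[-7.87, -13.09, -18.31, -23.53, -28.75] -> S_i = -7.87 + -5.22*i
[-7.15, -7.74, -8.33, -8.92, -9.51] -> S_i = -7.15 + -0.59*i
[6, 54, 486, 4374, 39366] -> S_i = 6*9^i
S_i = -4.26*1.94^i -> [-4.26, -8.26, -16.03, -31.1, -60.34]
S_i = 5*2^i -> [5, 10, 20, 40, 80]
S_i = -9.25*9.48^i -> [-9.25, -87.69, -831.3, -7880.74, -74709.37]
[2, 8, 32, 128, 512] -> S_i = 2*4^i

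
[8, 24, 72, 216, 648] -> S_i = 8*3^i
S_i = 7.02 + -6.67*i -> [7.02, 0.35, -6.32, -12.99, -19.66]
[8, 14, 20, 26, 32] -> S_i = 8 + 6*i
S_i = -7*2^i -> [-7, -14, -28, -56, -112]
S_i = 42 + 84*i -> [42, 126, 210, 294, 378]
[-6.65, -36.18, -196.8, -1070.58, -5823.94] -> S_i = -6.65*5.44^i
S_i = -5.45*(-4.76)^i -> [-5.45, 25.94, -123.48, 587.78, -2797.85]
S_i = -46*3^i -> [-46, -138, -414, -1242, -3726]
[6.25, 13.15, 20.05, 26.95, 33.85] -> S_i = 6.25 + 6.90*i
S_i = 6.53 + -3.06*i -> [6.53, 3.47, 0.41, -2.65, -5.71]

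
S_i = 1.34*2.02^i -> [1.34, 2.71, 5.47, 11.04, 22.31]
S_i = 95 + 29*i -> [95, 124, 153, 182, 211]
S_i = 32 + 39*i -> [32, 71, 110, 149, 188]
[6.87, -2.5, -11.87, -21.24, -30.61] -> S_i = 6.87 + -9.37*i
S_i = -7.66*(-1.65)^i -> [-7.66, 12.64, -20.85, 34.41, -56.78]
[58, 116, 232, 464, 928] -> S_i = 58*2^i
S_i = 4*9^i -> [4, 36, 324, 2916, 26244]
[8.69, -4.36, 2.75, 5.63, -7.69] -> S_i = Random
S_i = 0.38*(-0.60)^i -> [0.38, -0.23, 0.14, -0.08, 0.05]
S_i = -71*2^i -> [-71, -142, -284, -568, -1136]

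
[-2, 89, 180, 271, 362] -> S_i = -2 + 91*i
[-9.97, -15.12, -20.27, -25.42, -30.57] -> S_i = -9.97 + -5.15*i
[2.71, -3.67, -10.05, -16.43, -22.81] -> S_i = 2.71 + -6.38*i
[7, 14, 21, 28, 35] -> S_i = 7 + 7*i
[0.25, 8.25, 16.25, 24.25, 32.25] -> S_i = 0.25 + 8.00*i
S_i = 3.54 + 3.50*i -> [3.54, 7.04, 10.54, 14.04, 17.54]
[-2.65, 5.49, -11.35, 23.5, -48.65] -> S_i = -2.65*(-2.07)^i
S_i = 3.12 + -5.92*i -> [3.12, -2.8, -8.72, -14.64, -20.56]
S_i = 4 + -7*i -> [4, -3, -10, -17, -24]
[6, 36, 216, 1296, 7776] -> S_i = 6*6^i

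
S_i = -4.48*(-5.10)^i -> [-4.48, 22.85, -116.52, 594.28, -3030.81]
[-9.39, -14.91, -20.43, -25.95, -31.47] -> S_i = -9.39 + -5.52*i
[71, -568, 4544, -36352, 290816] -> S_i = 71*-8^i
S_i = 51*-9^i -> [51, -459, 4131, -37179, 334611]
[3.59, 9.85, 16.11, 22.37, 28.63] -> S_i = 3.59 + 6.26*i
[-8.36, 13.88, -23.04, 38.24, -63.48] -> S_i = -8.36*(-1.66)^i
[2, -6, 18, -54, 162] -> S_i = 2*-3^i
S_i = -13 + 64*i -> [-13, 51, 115, 179, 243]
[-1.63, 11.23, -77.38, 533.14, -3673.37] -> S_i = -1.63*(-6.89)^i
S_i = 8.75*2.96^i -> [8.75, 25.9, 76.66, 226.93, 671.7]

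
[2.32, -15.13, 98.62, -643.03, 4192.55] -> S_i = 2.32*(-6.52)^i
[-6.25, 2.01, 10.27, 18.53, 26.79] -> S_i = -6.25 + 8.26*i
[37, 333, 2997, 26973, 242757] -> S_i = 37*9^i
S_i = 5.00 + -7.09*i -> [5.0, -2.09, -9.18, -16.27, -23.36]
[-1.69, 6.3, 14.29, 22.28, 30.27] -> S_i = -1.69 + 7.99*i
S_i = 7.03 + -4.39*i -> [7.03, 2.64, -1.75, -6.14, -10.53]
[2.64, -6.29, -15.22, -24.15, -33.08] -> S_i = 2.64 + -8.93*i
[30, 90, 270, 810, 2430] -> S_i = 30*3^i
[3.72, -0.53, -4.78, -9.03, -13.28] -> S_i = 3.72 + -4.25*i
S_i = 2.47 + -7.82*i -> [2.47, -5.35, -13.17, -20.99, -28.81]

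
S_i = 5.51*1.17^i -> [5.51, 6.45, 7.54, 8.82, 10.33]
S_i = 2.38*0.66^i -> [2.38, 1.57, 1.04, 0.68, 0.45]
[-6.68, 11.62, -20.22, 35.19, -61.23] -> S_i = -6.68*(-1.74)^i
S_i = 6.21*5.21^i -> [6.21, 32.35, 168.56, 878.22, 4575.54]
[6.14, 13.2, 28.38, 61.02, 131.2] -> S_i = 6.14*2.15^i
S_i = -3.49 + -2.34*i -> [-3.49, -5.83, -8.17, -10.51, -12.85]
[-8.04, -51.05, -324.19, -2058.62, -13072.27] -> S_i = -8.04*6.35^i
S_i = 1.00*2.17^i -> [1.0, 2.17, 4.71, 10.22, 22.17]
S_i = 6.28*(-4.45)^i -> [6.28, -27.95, 124.36, -553.4, 2462.63]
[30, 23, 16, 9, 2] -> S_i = 30 + -7*i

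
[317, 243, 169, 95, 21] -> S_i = 317 + -74*i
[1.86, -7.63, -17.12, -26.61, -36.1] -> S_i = 1.86 + -9.49*i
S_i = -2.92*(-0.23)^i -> [-2.92, 0.67, -0.15, 0.04, -0.01]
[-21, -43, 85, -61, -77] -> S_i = Random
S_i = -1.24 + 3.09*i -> [-1.24, 1.85, 4.94, 8.03, 11.12]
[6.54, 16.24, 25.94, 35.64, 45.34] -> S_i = 6.54 + 9.70*i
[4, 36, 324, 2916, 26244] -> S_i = 4*9^i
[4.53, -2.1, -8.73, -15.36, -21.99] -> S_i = 4.53 + -6.63*i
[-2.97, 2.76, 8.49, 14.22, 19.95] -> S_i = -2.97 + 5.73*i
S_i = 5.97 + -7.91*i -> [5.97, -1.94, -9.85, -17.76, -25.67]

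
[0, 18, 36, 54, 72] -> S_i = 0 + 18*i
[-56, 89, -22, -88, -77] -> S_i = Random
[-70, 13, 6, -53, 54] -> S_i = Random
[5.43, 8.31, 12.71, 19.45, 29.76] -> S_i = 5.43*1.53^i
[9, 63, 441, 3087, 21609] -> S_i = 9*7^i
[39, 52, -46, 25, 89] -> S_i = Random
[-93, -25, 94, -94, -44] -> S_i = Random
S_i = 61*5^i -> [61, 305, 1525, 7625, 38125]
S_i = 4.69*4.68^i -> [4.69, 21.95, 102.72, 480.74, 2249.86]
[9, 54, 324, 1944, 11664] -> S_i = 9*6^i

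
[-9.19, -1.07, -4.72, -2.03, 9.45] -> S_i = Random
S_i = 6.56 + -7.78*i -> [6.56, -1.22, -9.0, -16.78, -24.56]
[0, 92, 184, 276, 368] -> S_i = 0 + 92*i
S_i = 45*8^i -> [45, 360, 2880, 23040, 184320]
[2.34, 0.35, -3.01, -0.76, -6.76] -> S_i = Random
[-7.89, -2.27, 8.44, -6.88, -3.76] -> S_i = Random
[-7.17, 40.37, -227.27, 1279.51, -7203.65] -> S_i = -7.17*(-5.63)^i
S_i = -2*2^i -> [-2, -4, -8, -16, -32]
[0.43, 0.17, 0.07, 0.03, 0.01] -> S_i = 0.43*0.39^i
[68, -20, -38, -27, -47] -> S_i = Random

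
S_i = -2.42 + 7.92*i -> [-2.42, 5.5, 13.42, 21.34, 29.26]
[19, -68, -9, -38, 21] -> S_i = Random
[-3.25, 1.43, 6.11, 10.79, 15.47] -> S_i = -3.25 + 4.68*i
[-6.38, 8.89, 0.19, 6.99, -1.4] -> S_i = Random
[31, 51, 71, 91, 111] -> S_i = 31 + 20*i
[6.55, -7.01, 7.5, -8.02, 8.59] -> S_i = 6.55*(-1.07)^i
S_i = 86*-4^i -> [86, -344, 1376, -5504, 22016]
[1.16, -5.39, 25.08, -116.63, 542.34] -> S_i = 1.16*(-4.65)^i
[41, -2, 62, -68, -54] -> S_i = Random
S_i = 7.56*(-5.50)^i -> [7.56, -41.58, 228.69, -1257.79, 6917.87]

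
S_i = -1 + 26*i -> [-1, 25, 51, 77, 103]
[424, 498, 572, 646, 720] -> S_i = 424 + 74*i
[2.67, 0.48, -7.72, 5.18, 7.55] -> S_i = Random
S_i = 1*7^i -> [1, 7, 49, 343, 2401]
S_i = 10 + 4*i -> [10, 14, 18, 22, 26]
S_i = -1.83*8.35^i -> [-1.83, -15.28, -127.59, -1065.39, -8896.05]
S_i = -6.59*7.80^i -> [-6.59, -51.4, -400.94, -3127.3, -24392.92]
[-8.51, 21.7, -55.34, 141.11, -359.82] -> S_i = -8.51*(-2.55)^i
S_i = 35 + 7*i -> [35, 42, 49, 56, 63]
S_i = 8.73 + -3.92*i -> [8.73, 4.81, 0.89, -3.03, -6.95]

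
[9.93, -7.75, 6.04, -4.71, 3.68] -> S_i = 9.93*(-0.78)^i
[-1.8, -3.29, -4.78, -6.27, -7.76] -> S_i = -1.80 + -1.49*i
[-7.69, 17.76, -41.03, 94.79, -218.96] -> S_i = -7.69*(-2.31)^i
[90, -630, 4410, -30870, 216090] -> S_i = 90*-7^i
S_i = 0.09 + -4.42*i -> [0.09, -4.33, -8.75, -13.17, -17.59]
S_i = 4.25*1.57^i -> [4.25, 6.67, 10.48, 16.45, 25.82]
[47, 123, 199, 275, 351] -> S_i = 47 + 76*i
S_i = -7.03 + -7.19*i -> [-7.03, -14.22, -21.41, -28.6, -35.79]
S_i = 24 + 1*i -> [24, 25, 26, 27, 28]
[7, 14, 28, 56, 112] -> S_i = 7*2^i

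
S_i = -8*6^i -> [-8, -48, -288, -1728, -10368]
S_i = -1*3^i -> [-1, -3, -9, -27, -81]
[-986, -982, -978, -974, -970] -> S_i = -986 + 4*i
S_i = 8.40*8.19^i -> [8.4, 68.8, 563.44, 4614.57, 37793.31]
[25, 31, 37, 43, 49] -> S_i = 25 + 6*i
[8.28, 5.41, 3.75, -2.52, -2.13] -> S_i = Random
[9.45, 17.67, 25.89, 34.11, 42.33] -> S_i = 9.45 + 8.22*i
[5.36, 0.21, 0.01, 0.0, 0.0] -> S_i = 5.36*0.04^i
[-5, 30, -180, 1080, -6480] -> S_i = -5*-6^i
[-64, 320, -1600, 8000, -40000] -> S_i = -64*-5^i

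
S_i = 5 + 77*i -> [5, 82, 159, 236, 313]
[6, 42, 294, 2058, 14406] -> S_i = 6*7^i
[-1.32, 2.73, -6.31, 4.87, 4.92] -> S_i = Random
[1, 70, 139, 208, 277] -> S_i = 1 + 69*i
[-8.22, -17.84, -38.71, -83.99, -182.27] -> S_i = -8.22*2.17^i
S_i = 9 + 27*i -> [9, 36, 63, 90, 117]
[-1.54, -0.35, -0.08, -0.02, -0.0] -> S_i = -1.54*0.23^i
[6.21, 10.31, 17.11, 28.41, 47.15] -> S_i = 6.21*1.66^i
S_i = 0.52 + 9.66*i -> [0.52, 10.18, 19.84, 29.5, 39.16]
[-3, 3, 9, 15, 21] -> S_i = -3 + 6*i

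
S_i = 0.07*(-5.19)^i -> [0.07, -0.36, 1.89, -9.79, 50.79]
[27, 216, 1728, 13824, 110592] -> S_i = 27*8^i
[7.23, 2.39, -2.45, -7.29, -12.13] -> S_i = 7.23 + -4.84*i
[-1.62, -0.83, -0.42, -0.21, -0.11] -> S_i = -1.62*0.51^i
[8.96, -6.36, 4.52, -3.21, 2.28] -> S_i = 8.96*(-0.71)^i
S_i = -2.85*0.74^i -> [-2.85, -2.11, -1.56, -1.15, -0.85]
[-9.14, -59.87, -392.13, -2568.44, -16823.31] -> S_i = -9.14*6.55^i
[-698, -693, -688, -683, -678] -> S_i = -698 + 5*i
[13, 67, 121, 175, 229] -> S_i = 13 + 54*i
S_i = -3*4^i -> [-3, -12, -48, -192, -768]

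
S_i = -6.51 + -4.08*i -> [-6.51, -10.59, -14.67, -18.75, -22.83]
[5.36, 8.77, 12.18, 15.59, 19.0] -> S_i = 5.36 + 3.41*i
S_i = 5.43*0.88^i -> [5.43, 4.78, 4.2, 3.7, 3.26]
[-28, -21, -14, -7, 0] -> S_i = -28 + 7*i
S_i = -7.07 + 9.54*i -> [-7.07, 2.47, 12.01, 21.55, 31.09]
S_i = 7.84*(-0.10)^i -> [7.84, -0.78, 0.08, -0.01, 0.0]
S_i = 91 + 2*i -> [91, 93, 95, 97, 99]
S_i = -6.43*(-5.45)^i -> [-6.43, 35.04, -190.99, 1040.88, -5672.79]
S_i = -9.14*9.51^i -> [-9.14, -86.92, -826.62, -7861.18, -74759.82]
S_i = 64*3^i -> [64, 192, 576, 1728, 5184]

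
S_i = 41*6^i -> [41, 246, 1476, 8856, 53136]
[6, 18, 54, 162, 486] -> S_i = 6*3^i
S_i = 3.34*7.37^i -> [3.34, 24.62, 181.42, 1337.05, 9854.09]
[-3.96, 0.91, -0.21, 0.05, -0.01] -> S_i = -3.96*(-0.23)^i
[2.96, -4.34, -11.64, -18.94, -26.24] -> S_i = 2.96 + -7.30*i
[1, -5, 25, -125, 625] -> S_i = 1*-5^i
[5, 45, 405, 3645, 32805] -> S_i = 5*9^i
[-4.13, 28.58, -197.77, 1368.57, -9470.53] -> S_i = -4.13*(-6.92)^i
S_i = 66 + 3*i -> [66, 69, 72, 75, 78]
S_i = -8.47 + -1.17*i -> [-8.47, -9.64, -10.81, -11.98, -13.15]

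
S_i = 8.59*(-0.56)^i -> [8.59, -4.81, 2.69, -1.51, 0.84]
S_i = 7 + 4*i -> [7, 11, 15, 19, 23]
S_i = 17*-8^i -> [17, -136, 1088, -8704, 69632]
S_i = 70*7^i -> [70, 490, 3430, 24010, 168070]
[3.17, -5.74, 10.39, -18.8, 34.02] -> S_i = 3.17*(-1.81)^i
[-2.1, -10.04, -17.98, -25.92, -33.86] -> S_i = -2.10 + -7.94*i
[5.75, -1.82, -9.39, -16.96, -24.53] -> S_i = 5.75 + -7.57*i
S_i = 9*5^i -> [9, 45, 225, 1125, 5625]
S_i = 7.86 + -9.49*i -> [7.86, -1.63, -11.12, -20.61, -30.1]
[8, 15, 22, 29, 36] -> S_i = 8 + 7*i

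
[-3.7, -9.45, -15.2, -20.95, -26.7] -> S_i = -3.70 + -5.75*i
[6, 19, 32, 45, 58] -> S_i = 6 + 13*i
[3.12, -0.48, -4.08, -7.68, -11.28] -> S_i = 3.12 + -3.60*i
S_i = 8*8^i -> [8, 64, 512, 4096, 32768]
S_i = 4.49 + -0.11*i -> [4.49, 4.38, 4.27, 4.16, 4.05]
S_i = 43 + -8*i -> [43, 35, 27, 19, 11]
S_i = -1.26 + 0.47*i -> [-1.26, -0.79, -0.32, 0.15, 0.62]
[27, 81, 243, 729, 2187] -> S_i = 27*3^i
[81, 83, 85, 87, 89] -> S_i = 81 + 2*i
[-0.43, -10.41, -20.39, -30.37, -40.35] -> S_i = -0.43 + -9.98*i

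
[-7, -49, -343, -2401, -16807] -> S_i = -7*7^i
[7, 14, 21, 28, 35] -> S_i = 7 + 7*i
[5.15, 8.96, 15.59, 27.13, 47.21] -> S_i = 5.15*1.74^i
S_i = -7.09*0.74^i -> [-7.09, -5.25, -3.88, -2.87, -2.13]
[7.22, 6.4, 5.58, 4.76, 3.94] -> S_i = 7.22 + -0.82*i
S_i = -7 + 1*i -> [-7, -6, -5, -4, -3]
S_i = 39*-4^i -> [39, -156, 624, -2496, 9984]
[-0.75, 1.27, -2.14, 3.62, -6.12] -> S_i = -0.75*(-1.69)^i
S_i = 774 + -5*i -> [774, 769, 764, 759, 754]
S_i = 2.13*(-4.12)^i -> [2.13, -8.78, 36.16, -148.96, 613.72]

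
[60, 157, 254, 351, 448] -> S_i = 60 + 97*i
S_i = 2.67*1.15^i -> [2.67, 3.07, 3.53, 4.06, 4.67]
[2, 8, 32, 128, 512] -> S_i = 2*4^i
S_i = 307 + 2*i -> [307, 309, 311, 313, 315]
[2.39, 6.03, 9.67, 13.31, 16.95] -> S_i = 2.39 + 3.64*i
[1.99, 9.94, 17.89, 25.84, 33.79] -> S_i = 1.99 + 7.95*i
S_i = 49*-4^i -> [49, -196, 784, -3136, 12544]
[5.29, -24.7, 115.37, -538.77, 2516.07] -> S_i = 5.29*(-4.67)^i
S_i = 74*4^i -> [74, 296, 1184, 4736, 18944]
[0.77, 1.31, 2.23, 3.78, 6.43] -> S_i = 0.77*1.70^i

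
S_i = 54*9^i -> [54, 486, 4374, 39366, 354294]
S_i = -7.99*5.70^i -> [-7.99, -45.54, -259.6, -1479.69, -8434.24]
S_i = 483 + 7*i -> [483, 490, 497, 504, 511]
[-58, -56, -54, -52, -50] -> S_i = -58 + 2*i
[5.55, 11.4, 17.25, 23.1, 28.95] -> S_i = 5.55 + 5.85*i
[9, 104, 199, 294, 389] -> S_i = 9 + 95*i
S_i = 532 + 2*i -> [532, 534, 536, 538, 540]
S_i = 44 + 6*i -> [44, 50, 56, 62, 68]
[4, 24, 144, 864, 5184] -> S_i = 4*6^i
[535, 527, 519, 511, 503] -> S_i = 535 + -8*i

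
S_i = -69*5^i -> [-69, -345, -1725, -8625, -43125]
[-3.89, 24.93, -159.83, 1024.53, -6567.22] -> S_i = -3.89*(-6.41)^i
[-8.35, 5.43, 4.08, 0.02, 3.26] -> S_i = Random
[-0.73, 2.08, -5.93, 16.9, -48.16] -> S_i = -0.73*(-2.85)^i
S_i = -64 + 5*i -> [-64, -59, -54, -49, -44]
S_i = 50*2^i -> [50, 100, 200, 400, 800]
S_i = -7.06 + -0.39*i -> [-7.06, -7.45, -7.84, -8.23, -8.62]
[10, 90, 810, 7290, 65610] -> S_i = 10*9^i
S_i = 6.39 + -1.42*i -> [6.39, 4.97, 3.55, 2.13, 0.71]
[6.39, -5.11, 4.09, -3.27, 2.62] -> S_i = 6.39*(-0.80)^i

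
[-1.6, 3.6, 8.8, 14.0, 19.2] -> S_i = -1.60 + 5.20*i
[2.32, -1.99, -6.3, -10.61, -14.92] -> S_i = 2.32 + -4.31*i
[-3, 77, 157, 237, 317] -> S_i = -3 + 80*i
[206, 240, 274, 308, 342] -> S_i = 206 + 34*i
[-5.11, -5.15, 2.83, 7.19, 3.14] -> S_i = Random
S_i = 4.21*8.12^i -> [4.21, 34.19, 277.58, 2253.98, 18302.32]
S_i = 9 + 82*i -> [9, 91, 173, 255, 337]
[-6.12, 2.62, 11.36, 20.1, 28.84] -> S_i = -6.12 + 8.74*i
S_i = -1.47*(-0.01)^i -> [-1.47, 0.01, -0.0, 0.0, -0.0]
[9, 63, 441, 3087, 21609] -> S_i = 9*7^i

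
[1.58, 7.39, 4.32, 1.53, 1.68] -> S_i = Random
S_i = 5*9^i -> [5, 45, 405, 3645, 32805]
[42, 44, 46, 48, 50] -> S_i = 42 + 2*i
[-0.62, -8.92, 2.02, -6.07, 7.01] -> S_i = Random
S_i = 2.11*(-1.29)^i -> [2.11, -2.72, 3.51, -4.53, 5.84]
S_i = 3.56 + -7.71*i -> [3.56, -4.15, -11.86, -19.57, -27.28]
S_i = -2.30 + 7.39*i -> [-2.3, 5.09, 12.48, 19.87, 27.26]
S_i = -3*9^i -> [-3, -27, -243, -2187, -19683]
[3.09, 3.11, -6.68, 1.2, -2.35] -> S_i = Random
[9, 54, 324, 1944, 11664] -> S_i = 9*6^i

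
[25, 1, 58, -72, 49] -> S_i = Random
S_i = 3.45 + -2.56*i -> [3.45, 0.89, -1.67, -4.23, -6.79]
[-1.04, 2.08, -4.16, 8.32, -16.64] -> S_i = -1.04*(-2.00)^i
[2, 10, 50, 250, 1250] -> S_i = 2*5^i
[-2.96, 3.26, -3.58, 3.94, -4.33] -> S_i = -2.96*(-1.10)^i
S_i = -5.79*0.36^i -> [-5.79, -2.08, -0.75, -0.27, -0.1]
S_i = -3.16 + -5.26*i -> [-3.16, -8.42, -13.68, -18.94, -24.2]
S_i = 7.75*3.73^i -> [7.75, 28.91, 107.82, 402.19, 1500.16]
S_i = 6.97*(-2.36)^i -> [6.97, -16.45, 38.82, -91.62, 216.21]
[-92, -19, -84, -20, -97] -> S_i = Random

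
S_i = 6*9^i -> [6, 54, 486, 4374, 39366]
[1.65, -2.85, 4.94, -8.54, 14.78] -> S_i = 1.65*(-1.73)^i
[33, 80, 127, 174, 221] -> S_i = 33 + 47*i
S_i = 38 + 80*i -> [38, 118, 198, 278, 358]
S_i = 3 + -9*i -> [3, -6, -15, -24, -33]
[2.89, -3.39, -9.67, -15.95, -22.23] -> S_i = 2.89 + -6.28*i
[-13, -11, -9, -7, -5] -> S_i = -13 + 2*i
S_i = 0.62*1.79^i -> [0.62, 1.11, 1.99, 3.56, 6.37]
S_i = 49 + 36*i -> [49, 85, 121, 157, 193]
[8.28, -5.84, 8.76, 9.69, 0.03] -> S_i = Random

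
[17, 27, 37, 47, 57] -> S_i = 17 + 10*i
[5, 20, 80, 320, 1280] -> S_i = 5*4^i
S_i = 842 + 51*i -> [842, 893, 944, 995, 1046]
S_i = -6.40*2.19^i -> [-6.4, -14.02, -30.7, -67.22, -147.22]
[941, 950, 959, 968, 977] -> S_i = 941 + 9*i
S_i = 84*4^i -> [84, 336, 1344, 5376, 21504]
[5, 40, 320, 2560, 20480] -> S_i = 5*8^i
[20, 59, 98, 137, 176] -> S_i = 20 + 39*i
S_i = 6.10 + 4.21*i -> [6.1, 10.31, 14.52, 18.73, 22.94]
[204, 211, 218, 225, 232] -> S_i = 204 + 7*i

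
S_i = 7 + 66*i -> [7, 73, 139, 205, 271]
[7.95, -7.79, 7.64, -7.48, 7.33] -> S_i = 7.95*(-0.98)^i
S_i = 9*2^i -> [9, 18, 36, 72, 144]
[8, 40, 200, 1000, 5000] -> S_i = 8*5^i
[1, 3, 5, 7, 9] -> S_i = 1 + 2*i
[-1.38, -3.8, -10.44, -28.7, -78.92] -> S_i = -1.38*2.75^i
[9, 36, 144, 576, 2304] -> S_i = 9*4^i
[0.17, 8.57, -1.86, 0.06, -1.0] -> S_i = Random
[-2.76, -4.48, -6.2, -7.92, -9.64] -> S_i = -2.76 + -1.72*i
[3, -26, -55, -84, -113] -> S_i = 3 + -29*i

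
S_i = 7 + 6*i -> [7, 13, 19, 25, 31]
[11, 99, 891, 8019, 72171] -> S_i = 11*9^i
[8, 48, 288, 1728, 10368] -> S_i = 8*6^i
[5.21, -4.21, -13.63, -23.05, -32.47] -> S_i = 5.21 + -9.42*i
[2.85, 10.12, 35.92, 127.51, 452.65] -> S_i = 2.85*3.55^i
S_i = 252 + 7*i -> [252, 259, 266, 273, 280]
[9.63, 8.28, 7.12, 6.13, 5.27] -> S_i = 9.63*0.86^i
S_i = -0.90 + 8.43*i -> [-0.9, 7.53, 15.96, 24.39, 32.82]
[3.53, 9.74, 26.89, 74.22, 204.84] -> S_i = 3.53*2.76^i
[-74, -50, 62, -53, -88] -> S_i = Random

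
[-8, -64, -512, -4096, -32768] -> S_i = -8*8^i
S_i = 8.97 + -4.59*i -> [8.97, 4.38, -0.21, -4.8, -9.39]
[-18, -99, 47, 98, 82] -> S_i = Random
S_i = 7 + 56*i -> [7, 63, 119, 175, 231]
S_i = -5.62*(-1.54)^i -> [-5.62, 8.65, -13.33, 20.53, -31.61]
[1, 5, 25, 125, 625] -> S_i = 1*5^i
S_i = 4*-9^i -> [4, -36, 324, -2916, 26244]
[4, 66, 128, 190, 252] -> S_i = 4 + 62*i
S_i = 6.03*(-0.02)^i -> [6.03, -0.12, 0.0, -0.0, 0.0]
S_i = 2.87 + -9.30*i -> [2.87, -6.43, -15.73, -25.03, -34.33]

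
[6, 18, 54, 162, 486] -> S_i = 6*3^i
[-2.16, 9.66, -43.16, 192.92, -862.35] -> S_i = -2.16*(-4.47)^i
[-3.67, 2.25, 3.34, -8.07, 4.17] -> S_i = Random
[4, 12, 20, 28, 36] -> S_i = 4 + 8*i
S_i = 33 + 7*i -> [33, 40, 47, 54, 61]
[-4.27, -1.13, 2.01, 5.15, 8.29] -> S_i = -4.27 + 3.14*i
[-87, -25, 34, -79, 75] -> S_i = Random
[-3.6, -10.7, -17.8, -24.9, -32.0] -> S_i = -3.60 + -7.10*i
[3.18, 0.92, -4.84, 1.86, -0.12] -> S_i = Random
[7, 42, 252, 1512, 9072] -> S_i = 7*6^i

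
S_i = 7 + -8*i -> [7, -1, -9, -17, -25]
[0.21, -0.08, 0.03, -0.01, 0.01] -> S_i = 0.21*(-0.40)^i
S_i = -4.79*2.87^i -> [-4.79, -13.75, -39.45, -113.24, -324.98]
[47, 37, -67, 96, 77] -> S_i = Random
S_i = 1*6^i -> [1, 6, 36, 216, 1296]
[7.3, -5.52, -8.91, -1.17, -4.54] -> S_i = Random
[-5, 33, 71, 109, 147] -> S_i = -5 + 38*i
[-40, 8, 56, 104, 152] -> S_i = -40 + 48*i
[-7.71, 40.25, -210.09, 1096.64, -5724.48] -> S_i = -7.71*(-5.22)^i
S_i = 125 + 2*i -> [125, 127, 129, 131, 133]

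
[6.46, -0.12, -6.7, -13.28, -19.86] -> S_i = 6.46 + -6.58*i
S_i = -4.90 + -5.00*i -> [-4.9, -9.9, -14.9, -19.9, -24.9]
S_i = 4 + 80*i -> [4, 84, 164, 244, 324]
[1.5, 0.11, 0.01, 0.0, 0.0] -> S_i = 1.50*0.07^i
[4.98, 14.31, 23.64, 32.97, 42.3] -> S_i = 4.98 + 9.33*i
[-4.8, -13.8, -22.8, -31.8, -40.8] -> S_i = -4.80 + -9.00*i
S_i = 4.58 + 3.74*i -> [4.58, 8.32, 12.06, 15.8, 19.54]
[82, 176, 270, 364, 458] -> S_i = 82 + 94*i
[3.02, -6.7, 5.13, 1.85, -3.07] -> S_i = Random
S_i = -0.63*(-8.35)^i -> [-0.63, 5.26, -43.93, 366.78, -3062.57]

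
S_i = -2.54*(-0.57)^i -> [-2.54, 1.45, -0.83, 0.47, -0.27]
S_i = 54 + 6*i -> [54, 60, 66, 72, 78]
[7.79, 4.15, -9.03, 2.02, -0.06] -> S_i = Random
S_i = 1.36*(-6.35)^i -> [1.36, -8.64, 54.84, -348.23, 2211.23]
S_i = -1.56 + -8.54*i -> [-1.56, -10.1, -18.64, -27.18, -35.72]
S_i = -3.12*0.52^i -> [-3.12, -1.62, -0.84, -0.44, -0.23]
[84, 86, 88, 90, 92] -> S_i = 84 + 2*i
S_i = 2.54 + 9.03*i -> [2.54, 11.57, 20.6, 29.63, 38.66]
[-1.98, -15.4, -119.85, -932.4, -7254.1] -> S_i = -1.98*7.78^i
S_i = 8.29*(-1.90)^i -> [8.29, -15.75, 29.93, -56.86, 108.04]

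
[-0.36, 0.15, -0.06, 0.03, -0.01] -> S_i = -0.36*(-0.42)^i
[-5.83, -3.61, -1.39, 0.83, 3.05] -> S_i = -5.83 + 2.22*i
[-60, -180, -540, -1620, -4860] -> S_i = -60*3^i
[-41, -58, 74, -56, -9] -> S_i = Random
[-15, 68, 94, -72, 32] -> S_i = Random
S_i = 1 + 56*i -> [1, 57, 113, 169, 225]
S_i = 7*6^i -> [7, 42, 252, 1512, 9072]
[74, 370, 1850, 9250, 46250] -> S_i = 74*5^i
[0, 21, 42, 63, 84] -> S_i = 0 + 21*i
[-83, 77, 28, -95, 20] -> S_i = Random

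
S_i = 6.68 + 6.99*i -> [6.68, 13.67, 20.66, 27.65, 34.64]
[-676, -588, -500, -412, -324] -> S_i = -676 + 88*i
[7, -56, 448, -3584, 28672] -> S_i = 7*-8^i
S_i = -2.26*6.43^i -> [-2.26, -14.53, -93.44, -600.82, -3863.25]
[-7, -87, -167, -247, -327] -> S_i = -7 + -80*i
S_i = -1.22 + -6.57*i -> [-1.22, -7.79, -14.36, -20.93, -27.5]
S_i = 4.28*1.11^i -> [4.28, 4.75, 5.27, 5.85, 6.5]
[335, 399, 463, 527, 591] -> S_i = 335 + 64*i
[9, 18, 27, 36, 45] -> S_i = 9 + 9*i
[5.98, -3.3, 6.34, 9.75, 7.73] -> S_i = Random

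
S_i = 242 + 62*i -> [242, 304, 366, 428, 490]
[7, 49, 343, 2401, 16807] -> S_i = 7*7^i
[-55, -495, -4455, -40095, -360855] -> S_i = -55*9^i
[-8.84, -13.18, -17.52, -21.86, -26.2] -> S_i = -8.84 + -4.34*i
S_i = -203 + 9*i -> [-203, -194, -185, -176, -167]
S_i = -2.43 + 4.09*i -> [-2.43, 1.66, 5.75, 9.84, 13.93]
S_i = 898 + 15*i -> [898, 913, 928, 943, 958]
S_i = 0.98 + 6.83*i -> [0.98, 7.81, 14.64, 21.47, 28.3]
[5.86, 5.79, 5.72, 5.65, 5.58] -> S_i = 5.86 + -0.07*i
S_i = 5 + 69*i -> [5, 74, 143, 212, 281]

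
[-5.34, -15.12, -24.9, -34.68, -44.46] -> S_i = -5.34 + -9.78*i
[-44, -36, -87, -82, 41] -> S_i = Random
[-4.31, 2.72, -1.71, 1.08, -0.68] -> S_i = -4.31*(-0.63)^i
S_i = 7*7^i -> [7, 49, 343, 2401, 16807]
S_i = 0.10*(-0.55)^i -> [0.1, -0.06, 0.03, -0.02, 0.01]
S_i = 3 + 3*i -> [3, 6, 9, 12, 15]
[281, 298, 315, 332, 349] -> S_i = 281 + 17*i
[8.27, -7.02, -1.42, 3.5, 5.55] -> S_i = Random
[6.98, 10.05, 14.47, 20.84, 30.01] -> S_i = 6.98*1.44^i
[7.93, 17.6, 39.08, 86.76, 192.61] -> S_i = 7.93*2.22^i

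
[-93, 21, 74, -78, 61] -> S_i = Random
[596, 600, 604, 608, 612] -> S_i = 596 + 4*i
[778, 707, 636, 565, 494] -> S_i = 778 + -71*i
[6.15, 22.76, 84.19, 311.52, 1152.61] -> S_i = 6.15*3.70^i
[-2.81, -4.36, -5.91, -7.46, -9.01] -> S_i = -2.81 + -1.55*i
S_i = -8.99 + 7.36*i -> [-8.99, -1.63, 5.73, 13.09, 20.45]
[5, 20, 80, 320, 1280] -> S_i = 5*4^i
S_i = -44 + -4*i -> [-44, -48, -52, -56, -60]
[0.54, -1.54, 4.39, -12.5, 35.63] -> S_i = 0.54*(-2.85)^i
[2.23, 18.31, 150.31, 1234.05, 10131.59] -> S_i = 2.23*8.21^i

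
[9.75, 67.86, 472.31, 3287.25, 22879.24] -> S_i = 9.75*6.96^i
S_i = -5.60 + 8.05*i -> [-5.6, 2.45, 10.5, 18.55, 26.6]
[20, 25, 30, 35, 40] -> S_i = 20 + 5*i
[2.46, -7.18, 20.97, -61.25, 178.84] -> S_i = 2.46*(-2.92)^i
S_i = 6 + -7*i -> [6, -1, -8, -15, -22]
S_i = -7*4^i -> [-7, -28, -112, -448, -1792]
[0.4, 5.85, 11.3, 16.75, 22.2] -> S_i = 0.40 + 5.45*i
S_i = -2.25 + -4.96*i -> [-2.25, -7.21, -12.17, -17.13, -22.09]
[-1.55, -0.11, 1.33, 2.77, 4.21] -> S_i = -1.55 + 1.44*i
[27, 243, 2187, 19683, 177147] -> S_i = 27*9^i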